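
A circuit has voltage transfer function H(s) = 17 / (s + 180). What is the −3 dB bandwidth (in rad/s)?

180 rad/s

For a single-pole low-pass, the −3 dB point is at the pole: ω = 180 rad/s.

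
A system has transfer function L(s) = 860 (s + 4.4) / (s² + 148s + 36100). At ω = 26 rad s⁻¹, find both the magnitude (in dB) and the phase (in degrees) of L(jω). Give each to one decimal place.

|L| = -3.9 dB, ∠L = 74.2°

|j26 + 4.4| = √(26² + 4.4²) = 26.37
|(j26)² + 148(j26) + 36100| = |35424 + j3848| = 3.563e+04
|L(j26)| = 860 × 26.37 / 3.563e+04 = 0.63644
20 log₁₀(0.63644) = -3.92 dB
∠(j26 + 4.4) = arctan(26/4.4) = 80.39°
∠[(j26)² + 148(j26) + 36100] = ∠[35424 + j3848] = 6.20°
∠L(j26) = 80.39° − 6.20° = 74.20°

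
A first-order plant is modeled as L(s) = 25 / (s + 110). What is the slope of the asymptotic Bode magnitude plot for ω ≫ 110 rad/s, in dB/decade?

-20 dB/decade

With 0 zeros and 1 pole, the high-frequency asymptotic slope is 20 × (0 − 1) = -20 dB/decade.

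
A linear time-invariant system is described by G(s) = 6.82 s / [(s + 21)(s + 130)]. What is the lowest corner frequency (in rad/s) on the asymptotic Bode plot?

21 rad/s

Break frequencies occur at each pole and zero magnitude: 21 rad/s, 130 rad/s.
The lowest is 21 rad/s.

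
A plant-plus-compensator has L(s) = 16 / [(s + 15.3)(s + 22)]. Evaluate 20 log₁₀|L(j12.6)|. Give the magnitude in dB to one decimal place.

-29.9 dB

|j12.6 + 15.3| = √(12.6² + 15.3²) = 19.82
|j12.6 + 22| = √(12.6² + 22²) = 25.35
|L(j12.6)| = 16 / (19.82 × 25.35) = 0.031841
20 log₁₀(0.031841) = -29.94 dB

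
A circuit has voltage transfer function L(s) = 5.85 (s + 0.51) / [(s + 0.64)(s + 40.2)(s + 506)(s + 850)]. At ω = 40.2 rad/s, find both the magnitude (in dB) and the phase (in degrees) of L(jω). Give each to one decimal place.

|L| = -132.5 dB, ∠L = -52.1°

|j40.2 + 0.51| = √(40.2² + 0.51²) = 40.2
|j40.2 + 0.64| = √(40.2² + 0.64²) = 40.21
|j40.2 + 40.2| = √(40.2² + 40.2²) = 56.85
|j40.2 + 506| = √(40.2² + 506²) = 507.6
|j40.2 + 850| = √(40.2² + 850²) = 851
|L(j40.2)| = 5.85 × 40.2 / (40.21 × 56.85 × 507.6 × 851) = 2.3822e-07
20 log₁₀(2.3822e-07) = -132.46 dB
∠(j40.2 + 0.51) = arctan(40.2/0.51) = 89.27°
∠(j40.2 + 0.64) = arctan(40.2/0.64) = 89.09°
∠(j40.2 + 40.2) = arctan(40.2/40.2) = 45.00°
∠(j40.2 + 506) = arctan(40.2/506) = 4.54°
∠(j40.2 + 850) = arctan(40.2/850) = 2.71°
∠L(j40.2) = 89.27° − (89.09° + 45.00° + 4.54° + 2.71°) = -52.06°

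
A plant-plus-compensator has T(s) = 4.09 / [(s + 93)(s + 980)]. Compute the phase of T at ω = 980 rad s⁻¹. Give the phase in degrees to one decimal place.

∠(j980 + 93) = arctan(980/93) = 84.58°
∠(j980 + 980) = arctan(980/980) = 45.00°
∠T(j980) = − (84.58° + 45.00°) = -129.58°

-129.6 deg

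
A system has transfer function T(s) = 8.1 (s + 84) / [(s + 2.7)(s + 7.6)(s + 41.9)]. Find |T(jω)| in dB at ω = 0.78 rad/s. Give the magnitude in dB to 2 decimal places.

|j0.78 + 84| = √(0.78² + 84²) = 84
|j0.78 + 2.7| = √(0.78² + 2.7²) = 2.81
|j0.78 + 7.6| = √(0.78² + 7.6²) = 7.64
|j0.78 + 41.9| = √(0.78² + 41.9²) = 41.91
|T(j0.78)| = 8.1 × 84 / (2.81 × 7.64 × 41.91) = 0.7562
20 log₁₀(0.7562) = -2.427 dB

-2.43 dB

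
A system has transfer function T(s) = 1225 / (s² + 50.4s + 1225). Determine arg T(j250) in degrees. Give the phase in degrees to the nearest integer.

∠[(j250)² + 50.4(j250) + 1225] = ∠[-61275 + j12600] = 168.38°
∠T(j250) = −168.38° = -168.38°

-168°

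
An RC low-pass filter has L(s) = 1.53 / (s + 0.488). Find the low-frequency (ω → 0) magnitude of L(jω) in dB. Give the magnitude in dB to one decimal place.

9.9 dB

L(0) = 1.53 / 0.488 = 3.1352
20 log₁₀(3.1352) = 9.93 dB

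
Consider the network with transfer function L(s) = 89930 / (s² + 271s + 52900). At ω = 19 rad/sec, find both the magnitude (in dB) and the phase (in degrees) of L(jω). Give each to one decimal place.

|(j19)² + 271(j19) + 52900| = |52539 + j5149| = 5.279e+04
|L(j19)| = 89930 / 5.279e+04 = 1.7035
20 log₁₀(1.7035) = 4.63 dB
∠[(j19)² + 271(j19) + 52900] = ∠[52539 + j5149] = 5.60°
∠L(j19) = −5.60° = -5.60°

|L| = 4.6 dB, ∠L = -5.6°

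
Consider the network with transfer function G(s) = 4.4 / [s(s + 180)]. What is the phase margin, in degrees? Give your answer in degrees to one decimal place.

90.0 deg

Gain crossover: |G(jω)| = 1 at ω ≈ 0.0244 rad/s.
∠G(j0.0244) = −90° − arctan(0.0244/180) ≈ -90.01°
PM = 180° + (-90.01°) = 89.99°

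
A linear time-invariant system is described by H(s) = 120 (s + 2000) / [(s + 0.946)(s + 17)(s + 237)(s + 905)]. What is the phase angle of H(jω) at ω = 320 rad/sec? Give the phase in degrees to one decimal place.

-240.6 deg

∠(j320 + 2000) = arctan(320/2000) = 9.09°
∠(j320 + 0.946) = arctan(320/0.946) = 89.83°
∠(j320 + 17) = arctan(320/17) = 86.96°
∠(j320 + 237) = arctan(320/237) = 53.48°
∠(j320 + 905) = arctan(320/905) = 19.47°
∠H(j320) = 9.09° − (89.83° + 86.96° + 53.48° + 19.47°) = -240.65°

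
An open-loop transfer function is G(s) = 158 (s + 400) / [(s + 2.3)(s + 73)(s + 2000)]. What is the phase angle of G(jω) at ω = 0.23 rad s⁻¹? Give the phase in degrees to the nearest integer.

∠(j0.23 + 400) = arctan(0.23/400) = 0.03°
∠(j0.23 + 2.3) = arctan(0.23/2.3) = 5.71°
∠(j0.23 + 73) = arctan(0.23/73) = 0.18°
∠(j0.23 + 2000) = arctan(0.23/2000) = 0.01°
∠G(j0.23) = 0.03° − (5.71° + 0.18° + 0.01°) = -5.86°

-6 deg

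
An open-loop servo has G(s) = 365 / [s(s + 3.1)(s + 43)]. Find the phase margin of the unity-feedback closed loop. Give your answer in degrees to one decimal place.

Gain crossover: |G(jω)| = 1 at ω ≈ 2.22 rad/s.
∠G(j2.22) = −90° − arctan(2.22/3.1) − arctan(2.22/43) ≈ -128.60°
PM = 180° + (-128.60°) = 51.40°

51.4°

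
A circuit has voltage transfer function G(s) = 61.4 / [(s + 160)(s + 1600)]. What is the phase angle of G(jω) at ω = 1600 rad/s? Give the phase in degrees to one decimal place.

-129.3 deg

∠(j1600 + 160) = arctan(1600/160) = 84.29°
∠(j1600 + 1600) = arctan(1600/1600) = 45.00°
∠G(j1600) = − (84.29° + 45.00°) = -129.29°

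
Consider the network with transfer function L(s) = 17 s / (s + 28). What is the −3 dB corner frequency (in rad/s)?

For a single-pole high-pass, the −3 dB point is at the pole: ω = 28 rad/s.

28 rad/s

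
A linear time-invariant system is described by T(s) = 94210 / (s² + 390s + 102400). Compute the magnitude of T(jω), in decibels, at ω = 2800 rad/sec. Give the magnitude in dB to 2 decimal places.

-38.38 dB

|(j2800)² + 390(j2800) + 102400| = |-7.7376e+06 + j1.092e+06| = 7.814e+06
|T(j2800)| = 94210 / 7.814e+06 = 0.012056
20 log₁₀(0.012056) = -38.376 dB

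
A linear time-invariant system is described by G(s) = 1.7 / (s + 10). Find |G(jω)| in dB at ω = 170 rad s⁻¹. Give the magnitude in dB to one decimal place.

|j170 + 10| = √(170² + 10²) = 170.3
|G(j170)| = 1.7 / 170.3 = 0.0099827
20 log₁₀(0.0099827) = -40.02 dB

-40.0 dB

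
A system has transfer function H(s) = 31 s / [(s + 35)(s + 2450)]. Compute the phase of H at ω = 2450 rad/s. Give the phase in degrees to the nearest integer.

∠(j2450) = 90.00°
∠(j2450 + 35) = arctan(2450/35) = 89.18°
∠(j2450 + 2450) = arctan(2450/2450) = 45.00°
∠H(j2450) = 90.00° − (89.18° + 45.00°) = -44.18°

-44°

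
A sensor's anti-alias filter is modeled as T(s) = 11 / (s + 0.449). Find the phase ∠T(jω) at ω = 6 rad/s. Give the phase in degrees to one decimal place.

∠(j6 + 0.449) = arctan(6/0.449) = 85.72°
∠T(j6) = −85.72° = -85.72°

-85.7°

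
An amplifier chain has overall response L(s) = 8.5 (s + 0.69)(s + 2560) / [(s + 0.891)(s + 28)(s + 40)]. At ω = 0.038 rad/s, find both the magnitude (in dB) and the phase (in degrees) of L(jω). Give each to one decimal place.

|L| = 23.6 dB, ∠L = 0.6°

|j0.038 + 0.69| = √(0.038² + 0.69²) = 0.691
|j0.038 + 2560| = √(0.038² + 2560²) = 2560
|j0.038 + 0.891| = √(0.038² + 0.891²) = 0.8918
|j0.038 + 28| = √(0.038² + 28²) = 28
|j0.038 + 40| = √(0.038² + 40²) = 40
|L(j0.038)| = 8.5 × 0.691 × 2560 / (0.8918 × 28 × 40) = 15.055
20 log₁₀(15.055) = 23.55 dB
∠(j0.038 + 0.69) = arctan(0.038/0.69) = 3.15°
∠(j0.038 + 2560) = arctan(0.038/2560) = 0.00°
∠(j0.038 + 0.891) = arctan(0.038/0.891) = 2.44°
∠(j0.038 + 28) = arctan(0.038/28) = 0.08°
∠(j0.038 + 40) = arctan(0.038/40) = 0.05°
∠L(j0.038) = 3.15° + 0.00° − (2.44° + 0.08° + 0.05°) = 0.58°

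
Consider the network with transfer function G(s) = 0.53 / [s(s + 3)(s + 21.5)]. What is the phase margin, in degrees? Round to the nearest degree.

Gain crossover: |G(jω)| = 1 at ω ≈ 0.00822 rad/sec.
∠G(j0.00822) = −90° − arctan(0.00822/3) − arctan(0.00822/21.5) ≈ -90.18°
PM = 180° + (-90.18°) = 89.82°

90 deg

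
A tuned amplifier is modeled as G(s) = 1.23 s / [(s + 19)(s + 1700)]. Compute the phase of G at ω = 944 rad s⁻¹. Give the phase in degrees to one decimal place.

∠(j944) = 90.00°
∠(j944 + 19) = arctan(944/19) = 88.85°
∠(j944 + 1700) = arctan(944/1700) = 29.04°
∠G(j944) = 90.00° − (88.85° + 29.04°) = -27.89°

-27.9 deg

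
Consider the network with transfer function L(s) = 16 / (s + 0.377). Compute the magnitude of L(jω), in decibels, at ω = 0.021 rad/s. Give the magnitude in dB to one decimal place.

32.5 dB

|j0.021 + 0.377| = √(0.021² + 0.377²) = 0.3776
|L(j0.021)| = 16 / 0.3776 = 42.375
20 log₁₀(42.375) = 32.54 dB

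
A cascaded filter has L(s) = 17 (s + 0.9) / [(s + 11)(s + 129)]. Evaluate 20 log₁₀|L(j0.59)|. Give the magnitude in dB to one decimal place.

|j0.59 + 0.9| = √(0.59² + 0.9²) = 1.076
|j0.59 + 11| = √(0.59² + 11²) = 11.02
|j0.59 + 129| = √(0.59² + 129²) = 129
|L(j0.59)| = 17 × 1.076 / (11.02 × 129) = 0.012874
20 log₁₀(0.012874) = -37.81 dB

-37.8 dB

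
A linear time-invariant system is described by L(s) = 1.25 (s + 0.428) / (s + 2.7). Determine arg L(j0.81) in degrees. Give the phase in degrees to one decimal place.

45.4°

∠(j0.81 + 0.428) = arctan(0.81/0.428) = 62.15°
∠(j0.81 + 2.7) = arctan(0.81/2.7) = 16.70°
∠L(j0.81) = 62.15° − 16.70° = 45.45°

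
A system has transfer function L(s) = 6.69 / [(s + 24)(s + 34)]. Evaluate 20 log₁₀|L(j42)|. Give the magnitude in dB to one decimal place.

|j42 + 24| = √(42² + 24²) = 48.37
|j42 + 34| = √(42² + 34²) = 54.04
|L(j42)| = 6.69 / (48.37 × 54.04) = 0.0025593
20 log₁₀(0.0025593) = -51.84 dB

-51.8 dB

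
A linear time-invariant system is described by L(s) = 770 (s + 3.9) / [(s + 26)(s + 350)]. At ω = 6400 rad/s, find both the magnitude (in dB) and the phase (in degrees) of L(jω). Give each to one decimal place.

|L| = -18.4 dB, ∠L = -86.7°

|j6400 + 3.9| = √(6400² + 3.9²) = 6400
|j6400 + 26| = √(6400² + 26²) = 6400
|j6400 + 350| = √(6400² + 350²) = 6410
|L(j6400)| = 770 × 6400 / (6400 × 6410) = 0.12013
20 log₁₀(0.12013) = -18.41 dB
∠(j6400 + 3.9) = arctan(6400/3.9) = 89.97°
∠(j6400 + 26) = arctan(6400/26) = 89.77°
∠(j6400 + 350) = arctan(6400/350) = 86.87°
∠L(j6400) = 89.97° − (89.77° + 86.87°) = -86.67°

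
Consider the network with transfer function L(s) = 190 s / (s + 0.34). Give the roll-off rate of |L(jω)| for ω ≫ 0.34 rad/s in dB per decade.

With 1 zero and 1 pole, the high-frequency asymptotic slope is 20 × (1 − 1) = 0 dB/decade.

0 dB/decade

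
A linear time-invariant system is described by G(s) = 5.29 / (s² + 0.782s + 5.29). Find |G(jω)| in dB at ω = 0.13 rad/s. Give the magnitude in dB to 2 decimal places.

|(j0.13)² + 0.782(j0.13) + 5.29| = |5.2731 + j0.10166| = 5.274
|G(j0.13)| = 5.29 / 5.274 = 1.003
20 log₁₀(1.003) = 0.026 dB

0.03 dB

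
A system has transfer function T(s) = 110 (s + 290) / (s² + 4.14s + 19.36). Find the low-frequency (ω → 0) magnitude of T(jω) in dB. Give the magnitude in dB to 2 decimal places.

64.34 dB

T(0) = 110 × 290 / 19.36 = 1647.7
20 log₁₀(1647.7) = 64.338 dB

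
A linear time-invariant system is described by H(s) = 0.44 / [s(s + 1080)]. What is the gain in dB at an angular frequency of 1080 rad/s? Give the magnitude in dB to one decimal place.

|j1080 + 1080| = √(1080² + 1080²) = 1527
|j1080| = 1080
|H(j1080)| = 0.44 / (1527 × 1080) = 2.6674e-07
20 log₁₀(2.6674e-07) = -131.48 dB

-131.5 dB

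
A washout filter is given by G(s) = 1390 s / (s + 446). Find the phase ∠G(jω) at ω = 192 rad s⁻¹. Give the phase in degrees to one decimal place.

∠(j192) = 90.00°
∠(j192 + 446) = arctan(192/446) = 23.29°
∠G(j192) = 90.00° − 23.29° = 66.71°

66.7°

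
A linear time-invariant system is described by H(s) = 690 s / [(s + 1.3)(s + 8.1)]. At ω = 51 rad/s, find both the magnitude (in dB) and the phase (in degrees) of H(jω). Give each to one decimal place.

|H| = 22.5 dB, ∠H = -79.5°

|j51| = 51
|j51 + 1.3| = √(51² + 1.3²) = 51.02
|j51 + 8.1| = √(51² + 8.1²) = 51.64
|H(j51)| = 690 × 51 / (51.02 × 51.64) = 13.358
20 log₁₀(13.358) = 22.51 dB
∠(j51) = 90.00°
∠(j51 + 1.3) = arctan(51/1.3) = 88.54°
∠(j51 + 8.1) = arctan(51/8.1) = 80.98°
∠H(j51) = 90.00° − (88.54° + 80.98°) = -79.52°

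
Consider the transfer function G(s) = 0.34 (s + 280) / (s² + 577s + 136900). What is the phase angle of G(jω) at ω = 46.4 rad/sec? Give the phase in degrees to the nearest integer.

-2 deg

∠(j46.4 + 280) = arctan(46.4/280) = 9.41°
∠[(j46.4)² + 577(j46.4) + 136900] = ∠[1.3475e+05 + j26773] = 11.24°
∠G(j46.4) = 9.41° − 11.24° = -1.83°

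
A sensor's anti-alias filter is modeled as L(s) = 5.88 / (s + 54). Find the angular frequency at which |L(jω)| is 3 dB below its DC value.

54 rad/s

For a single-pole low-pass, the −3 dB point is at the pole: ω = 54 rad/s.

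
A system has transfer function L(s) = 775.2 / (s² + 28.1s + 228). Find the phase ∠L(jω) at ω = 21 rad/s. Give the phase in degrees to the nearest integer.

∠[(j21)² + 28.1(j21) + 228] = ∠[-213 + j590.1] = 109.85°
∠L(j21) = −109.85° = -109.85°

-110 deg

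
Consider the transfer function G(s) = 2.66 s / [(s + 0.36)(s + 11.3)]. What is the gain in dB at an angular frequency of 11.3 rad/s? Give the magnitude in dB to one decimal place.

|j11.3| = 11.3
|j11.3 + 0.36| = √(11.3² + 0.36²) = 11.31
|j11.3 + 11.3| = √(11.3² + 11.3²) = 15.98
|G(j11.3)| = 2.66 × 11.3 / (11.31 × 15.98) = 0.16637
20 log₁₀(0.16637) = -15.58 dB

-15.6 dB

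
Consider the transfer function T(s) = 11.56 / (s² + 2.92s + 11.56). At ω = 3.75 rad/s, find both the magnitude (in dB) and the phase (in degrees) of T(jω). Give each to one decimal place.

|T| = 0.2 dB, ∠T = -102.9 deg

|(j3.75)² + 2.92(j3.75) + 11.56| = |-2.5025 + j10.95| = 11.23
|T(j3.75)| = 11.56 / 11.23 = 1.0292
20 log₁₀(1.0292) = 0.25 dB
∠[(j3.75)² + 2.92(j3.75) + 11.56] = ∠[-2.5025 + j10.95] = 102.87°
∠T(j3.75) = −102.87° = -102.87°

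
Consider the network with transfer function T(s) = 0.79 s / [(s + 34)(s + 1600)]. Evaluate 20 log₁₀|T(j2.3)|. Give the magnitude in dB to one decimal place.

-89.5 dB

|j2.3| = 2.3
|j2.3 + 34| = √(2.3² + 34²) = 34.08
|j2.3 + 1600| = √(2.3² + 1600²) = 1600
|T(j2.3)| = 0.79 × 2.3 / (34.08 × 1600) = 3.3325e-05
20 log₁₀(3.3325e-05) = -89.54 dB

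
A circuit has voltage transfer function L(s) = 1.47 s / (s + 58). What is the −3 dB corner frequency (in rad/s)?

58 rad/s

For a single-pole high-pass, the −3 dB point is at the pole: ω = 58 rad/s.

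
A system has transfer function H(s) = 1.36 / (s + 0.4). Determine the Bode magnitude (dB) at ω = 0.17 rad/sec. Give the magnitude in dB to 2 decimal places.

|j0.17 + 0.4| = √(0.17² + 0.4²) = 0.4346
|H(j0.17)| = 1.36 / 0.4346 = 3.1291
20 log₁₀(3.1291) = 9.908 dB

9.91 dB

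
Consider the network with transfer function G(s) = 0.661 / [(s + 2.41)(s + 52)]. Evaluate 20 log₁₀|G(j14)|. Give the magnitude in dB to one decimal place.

-61.3 dB

|j14 + 2.41| = √(14² + 2.41²) = 14.21
|j14 + 52| = √(14² + 52²) = 53.85
|G(j14)| = 0.661 / (14.21 × 53.85) = 0.00086404
20 log₁₀(0.00086404) = -61.27 dB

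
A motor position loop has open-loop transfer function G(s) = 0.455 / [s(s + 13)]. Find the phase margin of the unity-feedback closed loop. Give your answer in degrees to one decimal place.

89.8 deg

Gain crossover: |G(jω)| = 1 at ω ≈ 0.035 rad/sec.
∠G(j0.035) = −90° − arctan(0.035/13) ≈ -90.15°
PM = 180° + (-90.15°) = 89.85°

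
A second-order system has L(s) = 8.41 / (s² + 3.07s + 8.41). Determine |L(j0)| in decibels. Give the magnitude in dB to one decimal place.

0.0 dB

L(0) = 8.41 / 8.41 = 1
20 log₁₀(1) = 0.00 dB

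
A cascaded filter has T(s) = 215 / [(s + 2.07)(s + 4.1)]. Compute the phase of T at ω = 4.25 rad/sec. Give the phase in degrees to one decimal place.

∠(j4.25 + 2.07) = arctan(4.25/2.07) = 64.03°
∠(j4.25 + 4.1) = arctan(4.25/4.1) = 46.03°
∠T(j4.25) = − (64.03° + 46.03°) = -110.06°

-110.1°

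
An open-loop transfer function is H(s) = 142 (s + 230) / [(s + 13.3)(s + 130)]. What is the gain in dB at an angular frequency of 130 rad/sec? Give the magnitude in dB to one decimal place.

|j130 + 230| = √(130² + 230²) = 264.2
|j130 + 13.3| = √(130² + 13.3²) = 130.7
|j130 + 130| = √(130² + 130²) = 183.8
|H(j130)| = 142 × 264.2 / (130.7 × 183.8) = 1.5615
20 log₁₀(1.5615) = 3.87 dB

3.9 dB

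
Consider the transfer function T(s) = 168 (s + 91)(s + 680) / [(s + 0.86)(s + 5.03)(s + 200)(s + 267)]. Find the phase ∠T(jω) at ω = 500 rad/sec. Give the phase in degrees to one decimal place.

-193.4 deg

∠(j500 + 91) = arctan(500/91) = 79.69°
∠(j500 + 680) = arctan(500/680) = 36.33°
∠(j500 + 0.86) = arctan(500/0.86) = 89.90°
∠(j500 + 5.03) = arctan(500/5.03) = 89.42°
∠(j500 + 200) = arctan(500/200) = 68.20°
∠(j500 + 267) = arctan(500/267) = 61.90°
∠T(j500) = 79.69° + 36.33° − (89.90° + 89.42° + 68.20° + 61.90°) = -193.41°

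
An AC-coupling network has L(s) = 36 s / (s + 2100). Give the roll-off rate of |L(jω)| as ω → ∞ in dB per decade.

With 1 zero and 1 pole, the high-frequency asymptotic slope is 20 × (1 − 1) = 0 dB/decade.

0 dB/decade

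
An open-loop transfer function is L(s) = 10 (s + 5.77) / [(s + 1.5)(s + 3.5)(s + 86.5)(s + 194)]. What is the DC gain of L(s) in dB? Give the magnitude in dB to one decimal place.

-63.7 dB

L(0) = 10 × 5.77 / (1.5 × 3.5 × 86.5 × 194) = 0.00065494
20 log₁₀(0.00065494) = -63.68 dB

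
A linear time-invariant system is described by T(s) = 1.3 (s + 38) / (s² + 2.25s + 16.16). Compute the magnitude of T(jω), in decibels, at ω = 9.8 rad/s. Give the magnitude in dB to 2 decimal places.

-4.21 dB

|j9.8 + 38| = √(9.8² + 38²) = 39.24
|(j9.8)² + 2.25(j9.8) + 16.16| = |-79.88 + j22.05| = 82.87
|T(j9.8)| = 1.3 × 39.24 / 82.87 = 0.61564
20 log₁₀(0.61564) = -4.213 dB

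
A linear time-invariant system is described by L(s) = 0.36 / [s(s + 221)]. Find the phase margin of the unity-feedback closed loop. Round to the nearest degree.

90 deg

Gain crossover: |L(jω)| = 1 at ω ≈ 0.00163 rad/s.
∠L(j0.00163) = −90° − arctan(0.00163/221) ≈ -90.00°
PM = 180° + (-90.00°) = 90.00°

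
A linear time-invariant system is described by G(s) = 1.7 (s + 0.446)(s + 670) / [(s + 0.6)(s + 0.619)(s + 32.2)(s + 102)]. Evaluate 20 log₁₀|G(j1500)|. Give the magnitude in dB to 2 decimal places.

|j1500 + 0.446| = √(1500² + 0.446²) = 1500
|j1500 + 670| = √(1500² + 670²) = 1643
|j1500 + 0.6| = √(1500² + 0.6²) = 1500
|j1500 + 0.619| = √(1500² + 0.619²) = 1500
|j1500 + 32.2| = √(1500² + 32.2²) = 1500
|j1500 + 102| = √(1500² + 102²) = 1503
|G(j1500)| = 1.7 × 1500 × 1643 / (1500 × 1500 × 1500 × 1503) = 8.254e-07
20 log₁₀(8.254e-07) = -121.667 dB

-121.67 dB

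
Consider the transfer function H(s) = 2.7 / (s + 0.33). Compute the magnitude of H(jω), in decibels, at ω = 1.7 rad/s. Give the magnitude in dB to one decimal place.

3.9 dB

|j1.7 + 0.33| = √(1.7² + 0.33²) = 1.732
|H(j1.7)| = 2.7 / 1.732 = 1.5591
20 log₁₀(1.5591) = 3.86 dB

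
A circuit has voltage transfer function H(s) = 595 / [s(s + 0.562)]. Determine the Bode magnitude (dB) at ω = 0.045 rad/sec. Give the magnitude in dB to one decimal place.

|j0.045 + 0.562| = √(0.045² + 0.562²) = 0.5638
|j0.045| = 0.045
|H(j0.045)| = 595 / (0.5638 × 0.045) = 23452
20 log₁₀(23452) = 87.40 dB

87.4 dB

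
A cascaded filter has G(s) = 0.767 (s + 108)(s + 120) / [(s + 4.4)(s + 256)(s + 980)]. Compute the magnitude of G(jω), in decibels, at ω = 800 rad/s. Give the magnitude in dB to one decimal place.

|j800 + 108| = √(800² + 108²) = 807.3
|j800 + 120| = √(800² + 120²) = 808.9
|j800 + 4.4| = √(800² + 4.4²) = 800
|j800 + 256| = √(800² + 256²) = 840
|j800 + 980| = √(800² + 980²) = 1265
|G(j800)| = 0.767 × 807.3 × 808.9 / (800 × 840 × 1265) = 0.00058919
20 log₁₀(0.00058919) = -64.59 dB

-64.6 dB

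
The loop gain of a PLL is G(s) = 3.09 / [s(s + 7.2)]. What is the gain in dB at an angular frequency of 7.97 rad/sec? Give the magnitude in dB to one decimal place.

|j7.97 + 7.2| = √(7.97² + 7.2²) = 10.74
|j7.97| = 7.97
|G(j7.97)| = 3.09 / (10.74 × 7.97) = 0.036097
20 log₁₀(0.036097) = -28.85 dB

-28.9 dB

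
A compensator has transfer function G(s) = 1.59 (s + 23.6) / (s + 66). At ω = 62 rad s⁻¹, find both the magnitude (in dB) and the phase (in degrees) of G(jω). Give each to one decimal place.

|j62 + 23.6| = √(62² + 23.6²) = 66.34
|j62 + 66| = √(62² + 66²) = 90.55
|G(j62)| = 1.59 × 66.34 / 90.55 = 1.1648
20 log₁₀(1.1648) = 1.33 dB
∠(j62 + 23.6) = arctan(62/23.6) = 69.16°
∠(j62 + 66) = arctan(62/66) = 43.21°
∠G(j62) = 69.16° − 43.21° = 25.95°

|G| = 1.3 dB, ∠G = 26.0 deg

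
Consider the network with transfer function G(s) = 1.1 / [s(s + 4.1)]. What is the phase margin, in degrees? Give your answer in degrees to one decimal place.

Gain crossover: |G(jω)| = 1 at ω ≈ 0.268 rad s⁻¹.
∠G(j0.268) = −90° − arctan(0.268/4.1) ≈ -93.74°
PM = 180° + (-93.74°) = 86.26°

86.3°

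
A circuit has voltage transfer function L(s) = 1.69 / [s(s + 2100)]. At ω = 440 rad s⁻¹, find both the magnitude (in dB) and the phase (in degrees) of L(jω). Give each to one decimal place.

|L| = -114.9 dB, ∠L = -101.8 deg

|j440 + 2100| = √(440² + 2100²) = 2146
|j440| = 440
|L(j440)| = 1.69 / (2146 × 440) = 1.7901e-06
20 log₁₀(1.7901e-06) = -114.94 dB
∠(j440 + 2100) = arctan(440/2100) = 11.83°
∠(j440) = 90.00°
∠L(j440) = − (11.83° + 90.00°) = -101.83°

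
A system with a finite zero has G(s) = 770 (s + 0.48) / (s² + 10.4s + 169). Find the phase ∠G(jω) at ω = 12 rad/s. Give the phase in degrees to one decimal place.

9.0°

∠(j12 + 0.48) = arctan(12/0.48) = 87.71°
∠[(j12)² + 10.4(j12) + 169] = ∠[25 + j124.8] = 78.67°
∠G(j12) = 87.71° − 78.67° = 9.04°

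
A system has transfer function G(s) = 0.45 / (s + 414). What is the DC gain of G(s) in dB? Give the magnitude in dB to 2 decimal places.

-59.28 dB

G(0) = 0.45 / 414 = 0.001087
20 log₁₀(0.001087) = -59.276 dB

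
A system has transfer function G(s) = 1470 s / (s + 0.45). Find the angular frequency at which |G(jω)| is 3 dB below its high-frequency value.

For a single-pole high-pass, the −3 dB point is at the pole: ω = 0.45 rad/s.

0.45 rad/s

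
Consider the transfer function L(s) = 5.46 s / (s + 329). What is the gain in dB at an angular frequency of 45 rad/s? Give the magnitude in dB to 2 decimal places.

-2.62 dB

|j45| = 45
|j45 + 329| = √(45² + 329²) = 332.1
|L(j45)| = 5.46 × 45 / 332.1 = 0.73992
20 log₁₀(0.73992) = -2.616 dB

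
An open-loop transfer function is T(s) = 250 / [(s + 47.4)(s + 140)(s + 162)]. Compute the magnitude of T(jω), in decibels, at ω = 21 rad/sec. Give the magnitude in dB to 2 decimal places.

-73.62 dB

|j21 + 47.4| = √(21² + 47.4²) = 51.84
|j21 + 140| = √(21² + 140²) = 141.6
|j21 + 162| = √(21² + 162²) = 163.4
|T(j21)| = 250 / (51.84 × 141.6 × 163.4) = 0.00020852
20 log₁₀(0.00020852) = -73.617 dB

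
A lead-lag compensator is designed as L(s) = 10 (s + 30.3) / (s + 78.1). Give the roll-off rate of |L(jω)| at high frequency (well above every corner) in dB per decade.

0 dB/decade

With 1 zero and 1 pole, the high-frequency asymptotic slope is 20 × (1 − 1) = 0 dB/decade.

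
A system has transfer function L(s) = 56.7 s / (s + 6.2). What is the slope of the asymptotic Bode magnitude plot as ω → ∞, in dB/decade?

0 dB/decade

With 1 zero and 1 pole, the high-frequency asymptotic slope is 20 × (1 − 1) = 0 dB/decade.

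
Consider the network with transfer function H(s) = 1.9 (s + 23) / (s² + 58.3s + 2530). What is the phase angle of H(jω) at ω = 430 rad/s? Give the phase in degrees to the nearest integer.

-85°

∠(j430 + 23) = arctan(430/23) = 86.94°
∠[(j430)² + 58.3(j430) + 2530] = ∠[-1.8237e+05 + j25069] = 172.17°
∠H(j430) = 86.94° − 172.17° = -85.23°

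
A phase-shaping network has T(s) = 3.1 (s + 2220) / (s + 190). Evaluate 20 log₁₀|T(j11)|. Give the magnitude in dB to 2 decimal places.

31.16 dB

|j11 + 2220| = √(11² + 2220²) = 2220
|j11 + 190| = √(11² + 190²) = 190.3
|T(j11)| = 3.1 × 2220 / 190.3 = 36.161
20 log₁₀(36.161) = 31.165 dB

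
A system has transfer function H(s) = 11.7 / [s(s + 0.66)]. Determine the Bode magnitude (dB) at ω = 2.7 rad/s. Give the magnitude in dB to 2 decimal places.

|j2.7 + 0.66| = √(2.7² + 0.66²) = 2.779
|j2.7| = 2.7
|H(j2.7)| = 11.7 / (2.779 × 2.7) = 1.559
20 log₁₀(1.559) = 3.857 dB

3.86 dB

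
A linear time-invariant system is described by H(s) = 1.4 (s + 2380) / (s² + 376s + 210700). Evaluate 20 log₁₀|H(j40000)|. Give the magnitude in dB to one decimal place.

-89.1 dB

|j40000 + 2380| = √(40000² + 2380²) = 4.007e+04
|(j40000)² + 376(j40000) + 210700| = |-1.5998e+09 + j1.504e+07| = 1.6e+09
|H(j40000)| = 1.4 × 4.007e+04 / 1.6e+09 = 3.5065e-05
20 log₁₀(3.5065e-05) = -89.10 dB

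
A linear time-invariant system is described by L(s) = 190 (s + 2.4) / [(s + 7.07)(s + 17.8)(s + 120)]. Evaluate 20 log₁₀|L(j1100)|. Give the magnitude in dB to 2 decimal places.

-76.13 dB

|j1100 + 2.4| = √(1100² + 2.4²) = 1100
|j1100 + 7.07| = √(1100² + 7.07²) = 1100
|j1100 + 17.8| = √(1100² + 17.8²) = 1100
|j1100 + 120| = √(1100² + 120²) = 1107
|L(j1100)| = 190 × 1100 / (1100 × 1100 × 1107) = 0.00015608
20 log₁₀(0.00015608) = -76.133 dB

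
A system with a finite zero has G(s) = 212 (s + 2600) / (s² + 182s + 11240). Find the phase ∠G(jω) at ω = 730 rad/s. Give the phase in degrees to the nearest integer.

∠(j730 + 2600) = arctan(730/2600) = 15.68°
∠[(j730)² + 182(j730) + 11240] = ∠[-5.2166e+05 + j1.3286e+05] = 165.71°
∠G(j730) = 15.68° − 165.71° = -150.03°

-150°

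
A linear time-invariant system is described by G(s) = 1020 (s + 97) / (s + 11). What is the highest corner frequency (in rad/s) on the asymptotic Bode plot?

97 rad/s

Break frequencies occur at each pole and zero magnitude: 11 rad/s, 97 rad/s.
The highest is 97 rad/s.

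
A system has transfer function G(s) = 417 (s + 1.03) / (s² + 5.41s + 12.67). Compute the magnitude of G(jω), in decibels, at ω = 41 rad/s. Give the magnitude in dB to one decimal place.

|j41 + 1.03| = √(41² + 1.03²) = 41.01
|(j41)² + 5.41(j41) + 12.67| = |-1668.3 + j221.81| = 1683
|G(j41)| = 417 × 41.01 / 1683 = 10.162
20 log₁₀(10.162) = 20.14 dB

20.1 dB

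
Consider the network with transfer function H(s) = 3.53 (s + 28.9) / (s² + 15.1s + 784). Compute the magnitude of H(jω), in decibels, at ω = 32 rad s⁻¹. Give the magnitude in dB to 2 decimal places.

|j32 + 28.9| = √(32² + 28.9²) = 43.12
|(j32)² + 15.1(j32) + 784| = |-240 + j483.2| = 539.5
|H(j32)| = 3.53 × 43.12 / 539.5 = 0.28212
20 log₁₀(0.28212) = -10.991 dB

-10.99 dB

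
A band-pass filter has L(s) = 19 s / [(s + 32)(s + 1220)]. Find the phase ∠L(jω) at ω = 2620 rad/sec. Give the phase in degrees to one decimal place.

∠(j2620) = 90.00°
∠(j2620 + 32) = arctan(2620/32) = 89.30°
∠(j2620 + 1220) = arctan(2620/1220) = 65.03°
∠L(j2620) = 90.00° − (89.30° + 65.03°) = -64.33°

-64.3°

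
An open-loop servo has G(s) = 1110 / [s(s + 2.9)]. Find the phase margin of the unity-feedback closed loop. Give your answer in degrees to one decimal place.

5.0°

Gain crossover: |G(jω)| = 1 at ω ≈ 33.3 rad/s.
∠G(j33.3) = −90° − arctan(33.3/2.9) ≈ -175.02°
PM = 180° + (-175.02°) = 4.98°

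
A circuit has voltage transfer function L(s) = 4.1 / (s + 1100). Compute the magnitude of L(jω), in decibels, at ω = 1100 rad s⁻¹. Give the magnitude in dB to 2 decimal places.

|j1100 + 1100| = √(1100² + 1100²) = 1556
|L(j1100)| = 4.1 / 1556 = 0.0026356
20 log₁₀(0.0026356) = -51.582 dB

-51.58 dB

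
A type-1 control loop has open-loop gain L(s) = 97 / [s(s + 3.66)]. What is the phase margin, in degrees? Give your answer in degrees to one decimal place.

21.0°

Gain crossover: |L(jω)| = 1 at ω ≈ 9.51 rad/sec.
∠L(j9.51) = −90° − arctan(9.51/3.66) ≈ -158.96°
PM = 180° + (-158.96°) = 21.04°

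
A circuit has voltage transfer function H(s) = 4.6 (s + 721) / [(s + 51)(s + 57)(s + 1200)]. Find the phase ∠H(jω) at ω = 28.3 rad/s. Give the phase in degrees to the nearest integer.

-55°

∠(j28.3 + 721) = arctan(28.3/721) = 2.25°
∠(j28.3 + 51) = arctan(28.3/51) = 29.03°
∠(j28.3 + 57) = arctan(28.3/57) = 26.40°
∠(j28.3 + 1200) = arctan(28.3/1200) = 1.35°
∠H(j28.3) = 2.25° − (29.03° + 26.40° + 1.35°) = -54.53°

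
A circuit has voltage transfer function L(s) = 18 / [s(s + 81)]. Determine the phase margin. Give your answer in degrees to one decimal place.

89.8°

Gain crossover: |L(jω)| = 1 at ω ≈ 0.222 rad/s.
∠L(j0.222) = −90° − arctan(0.222/81) ≈ -90.16°
PM = 180° + (-90.16°) = 89.84°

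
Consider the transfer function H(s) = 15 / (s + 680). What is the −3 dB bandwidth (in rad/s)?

680 rad/s

For a single-pole low-pass, the −3 dB point is at the pole: ω = 680 rad/s.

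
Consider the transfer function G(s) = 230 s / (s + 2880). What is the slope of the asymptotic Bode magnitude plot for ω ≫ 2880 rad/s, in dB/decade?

0 dB/decade

With 1 zero and 1 pole, the high-frequency asymptotic slope is 20 × (1 − 1) = 0 dB/decade.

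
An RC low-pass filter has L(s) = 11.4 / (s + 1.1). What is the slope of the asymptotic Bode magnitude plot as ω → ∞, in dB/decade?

With 0 zeros and 1 pole, the high-frequency asymptotic slope is 20 × (0 − 1) = -20 dB/decade.

-20 dB/decade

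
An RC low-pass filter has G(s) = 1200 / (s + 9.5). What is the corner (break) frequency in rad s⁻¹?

9.5 rad s⁻¹

The single real pole at s = −9.5 gives a corner at ω = 9.5 rad s⁻¹.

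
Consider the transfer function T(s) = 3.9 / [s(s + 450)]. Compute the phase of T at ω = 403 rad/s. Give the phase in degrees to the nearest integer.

-132°

∠(j403 + 450) = arctan(403/450) = 41.85°
∠(j403) = 90.00°
∠T(j403) = − (41.85° + 90.00°) = -131.85°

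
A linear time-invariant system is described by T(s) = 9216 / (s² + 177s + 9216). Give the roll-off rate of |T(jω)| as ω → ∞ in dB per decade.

-40 dB/decade

With 0 zeros and 2 poles, the high-frequency asymptotic slope is 20 × (0 − 2) = -40 dB/decade.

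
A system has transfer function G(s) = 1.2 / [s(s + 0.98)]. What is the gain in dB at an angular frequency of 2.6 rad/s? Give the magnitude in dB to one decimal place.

-15.6 dB

|j2.6 + 0.98| = √(2.6² + 0.98²) = 2.779
|j2.6| = 2.6
|G(j2.6)| = 1.2 / (2.779 × 2.6) = 0.16611
20 log₁₀(0.16611) = -15.59 dB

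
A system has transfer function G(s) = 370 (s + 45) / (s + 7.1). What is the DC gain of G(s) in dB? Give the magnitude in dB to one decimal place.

G(0) = 370 × 45 / 7.1 = 2345.1
20 log₁₀(2345.1) = 67.40 dB

67.4 dB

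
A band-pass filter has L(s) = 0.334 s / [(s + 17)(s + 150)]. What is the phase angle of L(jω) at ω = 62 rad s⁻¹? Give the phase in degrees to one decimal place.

∠(j62) = 90.00°
∠(j62 + 17) = arctan(62/17) = 74.67°
∠(j62 + 150) = arctan(62/150) = 22.46°
∠L(j62) = 90.00° − (74.67° + 22.46°) = -7.12°

-7.1°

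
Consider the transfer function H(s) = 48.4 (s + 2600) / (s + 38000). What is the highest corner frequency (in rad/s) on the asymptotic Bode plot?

Break frequencies occur at each pole and zero magnitude: 2600 rad/s, 38000 rad/s.
The highest is 38000 rad/s.

38000 rad/s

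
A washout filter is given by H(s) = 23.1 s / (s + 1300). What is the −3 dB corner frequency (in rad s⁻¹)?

For a single-pole high-pass, the −3 dB point is at the pole: ω = 1300 rad s⁻¹.

1300 rad s⁻¹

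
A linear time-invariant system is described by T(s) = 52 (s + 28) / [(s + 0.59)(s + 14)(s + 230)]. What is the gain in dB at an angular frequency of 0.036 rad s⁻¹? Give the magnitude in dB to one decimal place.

-2.3 dB

|j0.036 + 28| = √(0.036² + 28²) = 28
|j0.036 + 0.59| = √(0.036² + 0.59²) = 0.5911
|j0.036 + 14| = √(0.036² + 14²) = 14
|j0.036 + 230| = √(0.036² + 230²) = 230
|T(j0.036)| = 52 × 28 / (0.5911 × 14 × 230) = 0.76497
20 log₁₀(0.76497) = -2.33 dB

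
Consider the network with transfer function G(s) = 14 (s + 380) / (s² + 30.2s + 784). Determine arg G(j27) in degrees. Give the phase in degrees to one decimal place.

∠(j27 + 380) = arctan(27/380) = 4.06°
∠[(j27)² + 30.2(j27) + 784] = ∠[55 + j815.4] = 86.14°
∠G(j27) = 4.06° − 86.14° = -82.08°

-82.1°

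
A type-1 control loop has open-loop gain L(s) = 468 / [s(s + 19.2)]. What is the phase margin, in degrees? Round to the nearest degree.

47°

Gain crossover: |L(jω)| = 1 at ω ≈ 17.9 rad/s.
∠L(j17.9) = −90° − arctan(17.9/19.2) ≈ -132.92°
PM = 180° + (-132.92°) = 47.08°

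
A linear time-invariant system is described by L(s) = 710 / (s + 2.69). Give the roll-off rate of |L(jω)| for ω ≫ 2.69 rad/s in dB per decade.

-20 dB/decade

With 0 zeros and 1 pole, the high-frequency asymptotic slope is 20 × (0 − 1) = -20 dB/decade.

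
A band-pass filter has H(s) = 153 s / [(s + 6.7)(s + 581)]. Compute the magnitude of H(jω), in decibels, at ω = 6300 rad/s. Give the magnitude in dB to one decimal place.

-32.3 dB

|j6300| = 6300
|j6300 + 6.7| = √(6300² + 6.7²) = 6300
|j6300 + 581| = √(6300² + 581²) = 6327
|H(j6300)| = 153 × 6300 / (6300 × 6327) = 0.024183
20 log₁₀(0.024183) = -32.33 dB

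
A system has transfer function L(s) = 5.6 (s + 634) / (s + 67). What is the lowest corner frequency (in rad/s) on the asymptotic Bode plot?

Break frequencies occur at each pole and zero magnitude: 67 rad/s, 634 rad/s.
The lowest is 67 rad/s.

67 rad/s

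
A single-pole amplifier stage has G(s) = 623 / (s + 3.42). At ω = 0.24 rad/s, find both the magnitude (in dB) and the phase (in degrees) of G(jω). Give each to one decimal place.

|G| = 45.2 dB, ∠G = -4.0 deg

|j0.24 + 3.42| = √(0.24² + 3.42²) = 3.428
|G(j0.24)| = 623 / 3.428 = 181.72
20 log₁₀(181.72) = 45.19 dB
∠(j0.24 + 3.42) = arctan(0.24/3.42) = 4.01°
∠G(j0.24) = −4.01° = -4.01°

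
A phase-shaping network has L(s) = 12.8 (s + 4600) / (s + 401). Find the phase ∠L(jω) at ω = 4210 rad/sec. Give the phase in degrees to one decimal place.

∠(j4210 + 4600) = arctan(4210/4600) = 42.47°
∠(j4210 + 401) = arctan(4210/401) = 84.56°
∠L(j4210) = 42.47° − 84.56° = -42.09°

-42.1 deg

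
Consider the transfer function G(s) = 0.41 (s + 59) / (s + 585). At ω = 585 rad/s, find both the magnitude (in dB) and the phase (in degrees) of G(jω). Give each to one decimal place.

|G| = -10.7 dB, ∠G = 39.2°

|j585 + 59| = √(585² + 59²) = 588
|j585 + 585| = √(585² + 585²) = 827.3
|G(j585)| = 0.41 × 588 / 827.3 = 0.29138
20 log₁₀(0.29138) = -10.71 dB
∠(j585 + 59) = arctan(585/59) = 84.24°
∠(j585 + 585) = arctan(585/585) = 45.00°
∠G(j585) = 84.24° − 45.00° = 39.24°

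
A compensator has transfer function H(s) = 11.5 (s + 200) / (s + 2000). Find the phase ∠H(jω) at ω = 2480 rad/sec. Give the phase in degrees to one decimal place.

∠(j2480 + 200) = arctan(2480/200) = 85.39°
∠(j2480 + 2000) = arctan(2480/2000) = 51.12°
∠H(j2480) = 85.39° − 51.12° = 34.27°

34.3°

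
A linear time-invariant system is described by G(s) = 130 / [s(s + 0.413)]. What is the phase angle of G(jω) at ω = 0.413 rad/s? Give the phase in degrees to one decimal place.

∠(j0.413 + 0.413) = arctan(0.413/0.413) = 45.00°
∠(j0.413) = 90.00°
∠G(j0.413) = − (45.00° + 90.00°) = -135.00°

-135.0°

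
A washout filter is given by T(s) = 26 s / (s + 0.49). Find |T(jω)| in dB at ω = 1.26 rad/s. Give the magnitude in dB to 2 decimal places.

|j1.26| = 1.26
|j1.26 + 0.49| = √(1.26² + 0.49²) = 1.352
|T(j1.26)| = 26 × 1.26 / 1.352 = 24.232
20 log₁₀(24.232) = 27.688 dB

27.69 dB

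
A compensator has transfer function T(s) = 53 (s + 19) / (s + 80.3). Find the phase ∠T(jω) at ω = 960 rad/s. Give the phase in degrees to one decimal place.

3.6°

∠(j960 + 19) = arctan(960/19) = 88.87°
∠(j960 + 80.3) = arctan(960/80.3) = 85.22°
∠T(j960) = 88.87° − 85.22° = 3.65°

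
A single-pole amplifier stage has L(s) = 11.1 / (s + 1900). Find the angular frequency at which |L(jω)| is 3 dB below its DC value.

For a single-pole low-pass, the −3 dB point is at the pole: ω = 1900 rad/s.

1900 rad/s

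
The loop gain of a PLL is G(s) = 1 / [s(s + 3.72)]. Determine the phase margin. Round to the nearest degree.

Gain crossover: |G(jω)| = 1 at ω ≈ 0.268 rad/sec.
∠G(j0.268) = −90° − arctan(0.268/3.72) ≈ -94.12°
PM = 180° + (-94.12°) = 85.88°

86°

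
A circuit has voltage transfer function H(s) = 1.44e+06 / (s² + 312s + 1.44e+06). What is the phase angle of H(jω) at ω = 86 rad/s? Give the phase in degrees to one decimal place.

-1.1°

∠[(j86)² + 312(j86) + 1.44e+06] = ∠[1.4326e+06 + j26832] = 1.07°
∠H(j86) = −1.07° = -1.07°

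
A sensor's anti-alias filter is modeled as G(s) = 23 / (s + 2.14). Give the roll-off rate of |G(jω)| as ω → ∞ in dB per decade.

With 0 zeros and 1 pole, the high-frequency asymptotic slope is 20 × (0 − 1) = -20 dB/decade.

-20 dB/decade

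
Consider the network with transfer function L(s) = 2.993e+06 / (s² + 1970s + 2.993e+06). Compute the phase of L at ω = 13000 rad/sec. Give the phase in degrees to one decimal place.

∠[(j13000)² + 1970(j13000) + 2.993e+06] = ∠[-1.6601e+08 + j2.561e+07] = 171.23°
∠L(j13000) = −171.23° = -171.23°

-171.2°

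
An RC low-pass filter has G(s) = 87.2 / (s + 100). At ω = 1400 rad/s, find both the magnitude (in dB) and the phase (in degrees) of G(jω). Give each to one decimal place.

|G| = -24.1 dB, ∠G = -85.9°

|j1400 + 100| = √(1400² + 100²) = 1404
|G(j1400)| = 87.2 / 1404 = 0.062127
20 log₁₀(0.062127) = -24.13 dB
∠(j1400 + 100) = arctan(1400/100) = 85.91°
∠G(j1400) = −85.91° = -85.91°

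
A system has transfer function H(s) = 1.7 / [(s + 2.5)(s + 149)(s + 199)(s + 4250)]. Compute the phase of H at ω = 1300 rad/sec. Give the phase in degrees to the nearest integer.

-272°

∠(j1300 + 2.5) = arctan(1300/2.5) = 89.89°
∠(j1300 + 149) = arctan(1300/149) = 83.46°
∠(j1300 + 199) = arctan(1300/199) = 81.30°
∠(j1300 + 4250) = arctan(1300/4250) = 17.01°
∠H(j1300) = − (89.89° + 83.46° + 81.30° + 17.01°) = -271.66°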